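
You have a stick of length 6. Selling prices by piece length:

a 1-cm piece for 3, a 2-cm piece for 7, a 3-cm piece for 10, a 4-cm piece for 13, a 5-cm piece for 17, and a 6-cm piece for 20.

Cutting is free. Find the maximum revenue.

Let R[k] be the best obtainable value from length k. For each k, try every first piece i and keep the best of price[i] + R[k−i].
R[1] = 3
R[2] = max(3+3, 7+0) = 7
R[3] = max(3+7, 7+3, 10+0) = 10
R[4] = max(3+10, 7+7, 10+3, 13+0) = 14
R[5] = max(3+14, 7+10, 10+7, 13+3, 17+0) = 17
R[6] = max(3+17, 7+14, 10+10, 13+7, 17+3, 20+0) = 21
One optimal cutting: 2 + 2 + 2 → 7 + 7 + 7 = 21.

21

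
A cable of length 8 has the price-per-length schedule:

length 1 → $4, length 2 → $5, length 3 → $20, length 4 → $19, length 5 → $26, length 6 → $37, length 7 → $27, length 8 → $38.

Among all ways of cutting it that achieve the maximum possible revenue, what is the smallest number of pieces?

Let r[k] be the best obtainable value from length k. For each k, try every first piece i and keep the best of price[i] + r[k−i].
r[1] = 4
r[2] = max(4+4, 5+0) = 8
r[3] = max(4+8, 5+4, 20+0) = 20
r[4] = max(4+20, 5+8, 20+4, 19+0) = 24
r[5] = max(4+24, 5+20, 20+8, 19+4, 26+0) = 28
r[6] = max(4+28, 5+24, 20+20, 19+8, 26+4, 37+0) = 40
r[7] = max(4+40, 5+28, 20+24, …, 37+4, 27+0) = 44
r[8] = max(4+44, 5+40, 20+28, …, 27+4, 38+0) = 48
Maximum revenue is $48.
Now minimize piece count subject to staying optimal: for each k, pieces[k] = 1 + min over i with p[i]+r[k−i]=r[k] of pieces[k−i].
pieces[5] = 3
pieces[6] = 2
pieces[7] = 3
pieces[8] = 4

4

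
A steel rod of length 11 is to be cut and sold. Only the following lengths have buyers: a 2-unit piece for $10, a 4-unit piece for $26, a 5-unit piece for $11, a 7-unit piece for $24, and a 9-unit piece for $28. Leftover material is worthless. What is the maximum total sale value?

Build r[k] bottom-up: r[k] = max over allowed piece i of (p[i] + r[k−i]).
r[1] = 0
r[2] = 10
r[3] = 10
r[4] = max(10+10, 26+0) = 26
r[5] = max(10+10, 26+0, 11+0) = 26
r[6] = max(10+26, 26+10, 11+0) = 36
r[7] = max(10+26, 26+10, 11+10, 24+0) = 36
r[8] = max(10+36, 26+26, 11+10, 24+0) = 52
r[9] = max(10+36, 26+26, 11+26, 24+10, 28+0) = 52
r[10] = max(10+52, 26+36, 11+26, 24+10, 28+0) = 62
r[11] = max(10+52, 26+36, 11+36, 24+26, 28+10) = 62
One optimal cutting: pieces 4 + 4 + 2 with 1 unit of scrap → $62.

62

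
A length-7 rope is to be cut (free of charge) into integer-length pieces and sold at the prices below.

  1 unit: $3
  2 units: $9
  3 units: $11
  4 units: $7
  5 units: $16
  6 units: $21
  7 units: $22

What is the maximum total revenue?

Build r[k] bottom-up: r[k] = max over allowed piece i of (p[i] + r[k−i]).
r[1] = 3
r[2] = 9
r[3] = 12  (first piece 1, then r[2]=9)
r[4] = 18  (first piece 2, then r[2]=9)
r[5] = 21  (first piece 1, then r[4]=18)
r[6] = 27  (first piece 2, then r[4]=18)
r[7] = 30  (first piece 1, then r[6]=27)
One optimal cutting: 2 + 2 + 2 + 1 → $9 + $9 + $9 + $3 = $30.

30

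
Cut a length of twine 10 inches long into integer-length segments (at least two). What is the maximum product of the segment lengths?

36

Let f[k] be the best product for length k (with at least one cut). For each first piece i, the rest contributes max(k−i, f[k−i]).
f[2] = 1·max(1,0) = 1·1 = 1
f[3] = max(1·2, 2·1) = 2
f[4] = max(1·3, 2·2, 3·1) = 4
f[5] = max(1·4, 2·3, 3·2, 4·1) = 6
f[6] = max(1·6, 2·4, 3·3, 4·2, 5·1) = 9
f[7] = max(1·9, 2·6, 3·4, 4·3, 5·2, 6·1) = 12
f[8] = max(1·12, 2·9, 3·6, …, 6·2, 7·1) = 18
f[9] = max(1·18, 2·12, 3·9, …, 7·2, 8·1) = 27
f[10] = max(1·27, 2·18, 3·12, …, 8·2, 9·1) = 36
One optimal split: 3 + 3 + 2 + 2; product 3·3·2·2 = 36.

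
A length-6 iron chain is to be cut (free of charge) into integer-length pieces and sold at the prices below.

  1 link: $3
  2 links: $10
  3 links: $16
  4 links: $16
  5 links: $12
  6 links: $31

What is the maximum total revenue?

Build r[k] bottom-up: r[k] = max over allowed piece i of (p[i] + r[k−i]).
r[1] = 3
r[2] = max(3+3, 10+0) = 10
r[3] = max(3+10, 10+3, 16+0) = 16
r[4] = max(3+16, 10+10, 16+3, 16+0) = 20
r[5] = max(3+20, 10+16, 16+10, 16+3, 12+0) = 26
r[6] = max(3+26, 10+20, 16+16, 16+10, 12+3, 31+0) = 32
One optimal cutting: 3 + 3 → $16 + $16 = $32.

32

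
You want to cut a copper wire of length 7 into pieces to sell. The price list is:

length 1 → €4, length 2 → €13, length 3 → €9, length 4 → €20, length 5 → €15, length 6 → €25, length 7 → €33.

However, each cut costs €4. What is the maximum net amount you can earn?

33

Build r[k] bottom-up: r[k] = max over allowed piece i of (p[i] + r[k−i]) − 4 per cut.
r[1] = 4
r[2] = max(4+4-4, 13+0) = 13
r[3] = max(4+13-4, 13+4-4, 9+0) = 13
r[4] = max(4+13-4, 13+13-4, 9+4-4, 20+0) = 22
r[5] = max(4+22-4, 13+13-4, 9+13-4, 20+4-4, 15+0) = 22
r[6] = max(4+22-4, 13+22-4, 9+13-4, 20+13-4, 15+4-4, 25+0) = 31
r[7] = max(4+31-4, 13+22-4, 9+22-4, …, 25+4-4, 33+0) = 33
Best is to make no cuts and sell whole for €33.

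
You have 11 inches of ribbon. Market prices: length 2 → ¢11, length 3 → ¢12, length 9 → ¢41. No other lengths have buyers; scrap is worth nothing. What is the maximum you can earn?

Consider every possible first cut. f[k] is the best of p[i]+f[k−i] over all sellable i≤k.
f[1] = 0
f[2] = 11
f[3] = 12
f[4] = 22  (first piece 2, then f[2]=11)
f[5] = 23  (first piece 2, then f[3]=12)
f[6] = 33  (first piece 2, then f[4]=22)
f[7] = 34  (first piece 2, then f[5]=23)
f[8] = 44  (first piece 2, then f[6]=33)
f[9] = 45  (first piece 2, then f[7]=34)
f[10] = 55  (first piece 2, then f[8]=44)
f[11] = 56  (first piece 2, then f[9]=45)
One optimal cutting: 3 + 2 + 2 + 2 + 2 → ¢56.

56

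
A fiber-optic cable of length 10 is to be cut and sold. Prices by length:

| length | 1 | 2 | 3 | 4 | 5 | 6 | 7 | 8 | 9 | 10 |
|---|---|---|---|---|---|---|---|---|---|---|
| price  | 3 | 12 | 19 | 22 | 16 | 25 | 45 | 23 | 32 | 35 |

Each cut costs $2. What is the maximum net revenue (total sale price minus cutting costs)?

62

Consider every possible first cut. net[k] is the best of p[i]+net[k−i] over all sellable i≤k, charging 2 whenever i<k.
net[1] = 3
net[2] = 12
net[3] = 19
net[4] = 22  (first piece 2, then net[2]=12)
net[5] = 29  (first piece 2, then net[3]=19)
net[6] = 36  (first piece 3, then net[3]=19)
net[7] = 45
net[8] = 46  (first piece 1, then net[7]=45)
net[9] = 55  (first piece 2, then net[7]=45)
net[10] = 62  (first piece 3, then net[7]=45)
One optimal plan: pieces 7 + 3 (1 cut) → $64 − $2 = $62.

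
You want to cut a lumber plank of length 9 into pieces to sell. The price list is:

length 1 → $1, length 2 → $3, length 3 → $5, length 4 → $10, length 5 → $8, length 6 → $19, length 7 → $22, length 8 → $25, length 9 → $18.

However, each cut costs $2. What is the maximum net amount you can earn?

Let net[k] be the best obtainable value from length k. For each k, try every first piece i and keep the best of price[i] + net[k−i] minus the 2 cut fee when i<k.
net[1] = 1
net[2] = 3
net[3] = 5
net[4] = 10
net[5] = 9  (first piece 1, then net[4]=10)
net[6] = 19
net[7] = 22
net[8] = 25
net[9] = 24  (first piece 1, then net[8]=25)
One optimal plan: pieces 8 + 1 (1 cut) → $26 − $2 = $24.

24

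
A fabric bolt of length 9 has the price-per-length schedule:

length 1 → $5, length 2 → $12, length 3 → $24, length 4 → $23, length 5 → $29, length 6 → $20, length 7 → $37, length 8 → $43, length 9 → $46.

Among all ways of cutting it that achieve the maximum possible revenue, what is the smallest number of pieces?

3

Consider every possible first cut. r[k] is the best of p[i]+r[k−i] over all sellable i≤k.
r[1] = 5
r[2] = max(5+5, 12+0) = 12
r[3] = max(5+12, 12+5, 24+0) = 24
r[4] = max(5+24, 12+12, 24+5, 23+0) = 29
r[5] = max(5+29, 12+24, 24+12, 23+5, 29+0) = 36
r[6] = max(5+36, 12+29, 24+24, 23+12, 29+5, 20+0) = 48
r[7] = max(5+48, 12+36, 24+29, …, 20+5, 37+0) = 53
r[8] = max(5+53, 12+48, 24+36, …, 37+5, 43+0) = 60
r[9] = max(5+60, 12+53, 24+48, …, 43+5, 46+0) = 72
Maximum revenue is $72.
Now minimize piece count subject to staying optimal: for each k, pieces[k] = 1 + min over i with p[i]+r[k−i]=r[k] of pieces[k−i].
pieces[6] = 2
pieces[7] = 3
pieces[8] = 3
pieces[9] = 3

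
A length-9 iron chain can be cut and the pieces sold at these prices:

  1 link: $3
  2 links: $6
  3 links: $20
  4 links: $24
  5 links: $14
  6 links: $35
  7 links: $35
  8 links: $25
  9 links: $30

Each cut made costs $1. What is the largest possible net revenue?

Build v[k] bottom-up: v[k] = max over allowed piece i of (p[i] + v[k−i]) − 1 per cut.
v[1] = 3
v[2] = max(3+3-1, 6+0) = 6
v[3] = max(3+6-1, 6+3-1, 20+0) = 20
v[4] = max(3+20-1, 6+6-1, 20+3-1, 24+0) = 24
v[5] = max(3+24-1, 6+20-1, 20+6-1, 24+3-1, 14+0) = 26
v[6] = max(3+26-1, 6+24-1, 20+20-1, 24+6-1, 14+3-1, 35+0) = 39
v[7] = max(3+39-1, 6+26-1, 20+24-1, …, 35+3-1, 35+0) = 43
v[8] = max(3+43-1, 6+39-1, 20+26-1, …, 35+3-1, 25+0) = 47
v[9] = max(3+47-1, 6+43-1, 20+39-1, …, 25+3-1, 30+0) = 58
One optimal plan: pieces 3 + 3 + 3 (2 cuts) → $60 − $2 = $58.

58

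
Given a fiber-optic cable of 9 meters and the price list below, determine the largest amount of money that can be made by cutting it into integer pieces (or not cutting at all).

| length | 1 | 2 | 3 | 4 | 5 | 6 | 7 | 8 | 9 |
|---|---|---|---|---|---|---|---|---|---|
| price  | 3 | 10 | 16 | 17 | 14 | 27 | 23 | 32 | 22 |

48

Consider every possible first cut. best[k] is the best of p[i]+best[k−i] over all sellable i≤k.
best[1] = 3
best[2] = max(3+3, 10+0) = 10
best[3] = max(3+10, 10+3, 16+0) = 16
best[4] = max(3+16, 10+10, 16+3, 17+0) = 20
best[5] = max(3+20, 10+16, 16+10, 17+3, 14+0) = 26
best[6] = max(3+26, 10+20, 16+16, 17+10, 14+3, 27+0) = 32
best[7] = max(3+32, 10+26, 16+20, …, 27+3, 23+0) = 36
best[8] = max(3+36, 10+32, 16+26, …, 23+3, 32+0) = 42
best[9] = max(3+42, 10+36, 16+32, …, 32+3, 22+0) = 48
One optimal cutting: 3 + 3 + 3 → $16 + $16 + $16 = $48.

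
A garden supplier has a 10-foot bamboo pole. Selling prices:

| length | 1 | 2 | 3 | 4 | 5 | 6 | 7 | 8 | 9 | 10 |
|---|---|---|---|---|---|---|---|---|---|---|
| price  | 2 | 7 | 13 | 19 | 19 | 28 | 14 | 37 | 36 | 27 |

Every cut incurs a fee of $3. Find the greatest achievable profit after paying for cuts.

Let r[k] be the best obtainable value from length k. For each k, try every first piece i and keep the best of price[i] + r[k−i] minus the 3 cut fee when i<k.
r[1] = 2
r[2] = 7
r[3] = 13
r[4] = 19
r[5] = 19
r[6] = 28
r[7] = 29  (first piece 3, then r[4]=19)
r[8] = 37
r[9] = 38  (first piece 3, then r[6]=28)
r[10] = 44  (first piece 4, then r[6]=28)
One optimal plan: pieces 6 + 4 (1 cut) → $47 − $3 = $44.

44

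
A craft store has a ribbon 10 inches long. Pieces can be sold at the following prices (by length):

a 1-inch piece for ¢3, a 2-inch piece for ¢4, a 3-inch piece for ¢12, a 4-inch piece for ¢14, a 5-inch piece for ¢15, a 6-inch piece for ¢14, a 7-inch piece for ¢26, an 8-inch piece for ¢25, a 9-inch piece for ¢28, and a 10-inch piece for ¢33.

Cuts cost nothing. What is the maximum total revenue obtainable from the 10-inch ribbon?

39

Build r[k] bottom-up: r[k] = max over allowed piece i of (p[i] + r[k−i]).
r[1] = 3
r[2] = 6  (first piece 1, then r[1]=3)
r[3] = 12
r[4] = 15  (first piece 1, then r[3]=12)
r[5] = 18  (first piece 1, then r[4]=15)
r[6] = 24  (first piece 3, then r[3]=12)
r[7] = 27  (first piece 1, then r[6]=24)
r[8] = 30  (first piece 1, then r[7]=27)
r[9] = 36  (first piece 3, then r[6]=24)
r[10] = 39  (first piece 1, then r[9]=36)
One optimal cutting: 3 + 3 + 3 + 1 → ¢12 + ¢12 + ¢12 + ¢3 = ¢39.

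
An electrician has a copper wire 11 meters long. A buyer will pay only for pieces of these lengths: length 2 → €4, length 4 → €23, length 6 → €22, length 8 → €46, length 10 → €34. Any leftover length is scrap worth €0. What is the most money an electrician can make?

50

Let f[k] be the best obtainable value from length k. For each k, try every first piece i and keep the best of price[i] + f[k−i].
f[1] = 0
f[2] = 4
f[3] = 4
f[4] = 23
f[5] = 23
f[6] = 27  (first piece 2, then f[4]=23)
f[7] = 27
f[8] = 46  (first piece 4, then f[4]=23)
f[9] = 46
f[10] = 50  (first piece 2, then f[8]=46)
f[11] = 50
One optimal cutting: pieces 4 + 4 + 2 with 1 meter of scrap → €50.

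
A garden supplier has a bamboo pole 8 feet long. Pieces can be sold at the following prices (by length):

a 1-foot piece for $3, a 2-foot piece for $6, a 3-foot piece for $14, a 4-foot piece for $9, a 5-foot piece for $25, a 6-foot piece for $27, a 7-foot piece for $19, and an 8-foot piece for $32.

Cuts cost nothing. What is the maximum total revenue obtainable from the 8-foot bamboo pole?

39

Consider every possible first cut. r[k] is the best of p[i]+r[k−i] over all sellable i≤k.
r[1] = 3
r[2] = max(3+3, 6+0) = 6
r[3] = max(3+6, 6+3, 14+0) = 14
r[4] = max(3+14, 6+6, 14+3, 9+0) = 17
r[5] = max(3+17, 6+14, 14+6, 9+3, 25+0) = 25
r[6] = max(3+25, 6+17, 14+14, 9+6, 25+3, 27+0) = 28
r[7] = max(3+28, 6+25, 14+17, …, 27+3, 19+0) = 31
r[8] = max(3+31, 6+28, 14+25, …, 19+3, 32+0) = 39
One optimal cutting: 5 + 3 → $25 + $14 = $39.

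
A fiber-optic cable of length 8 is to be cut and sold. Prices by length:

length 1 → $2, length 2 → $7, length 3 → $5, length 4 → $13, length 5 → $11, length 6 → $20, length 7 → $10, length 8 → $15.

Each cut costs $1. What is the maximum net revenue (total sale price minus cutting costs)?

Build v[k] bottom-up: v[k] = max over allowed piece i of (p[i] + v[k−i]) − 1 per cut.
v[1] = 2
v[2] = max(2+2-1, 7+0) = 7
v[3] = max(2+7-1, 7+2-1, 5+0) = 8
v[4] = max(2+8-1, 7+7-1, 5+2-1, 13+0) = 13
v[5] = max(2+13-1, 7+8-1, 5+7-1, 13+2-1, 11+0) = 14
v[6] = max(2+14-1, 7+13-1, 5+8-1, 13+7-1, 11+2-1, 20+0) = 20
v[7] = max(2+20-1, 7+14-1, 5+13-1, …, 20+2-1, 10+0) = 21
v[8] = max(2+21-1, 7+20-1, 5+14-1, …, 10+2-1, 15+0) = 26
One optimal plan: pieces 6 + 2 (1 cut) → $27 − $1 = $26.

26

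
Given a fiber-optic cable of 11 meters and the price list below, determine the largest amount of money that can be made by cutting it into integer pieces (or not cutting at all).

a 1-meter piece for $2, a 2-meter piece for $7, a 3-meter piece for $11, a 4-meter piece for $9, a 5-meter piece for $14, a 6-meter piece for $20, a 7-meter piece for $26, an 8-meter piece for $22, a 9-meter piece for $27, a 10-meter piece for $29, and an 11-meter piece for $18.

Let R[k] be the best obtainable value from length k. For each k, try every first piece i and keep the best of price[i] + R[k−i].
R[1] = 2
R[2] = max(2+2, 7+0) = 7
R[3] = max(2+7, 7+2, 11+0) = 11
R[4] = max(2+11, 7+7, 11+2, 9+0) = 14
R[5] = max(2+14, 7+11, 11+7, 9+2, 14+0) = 18
R[6] = max(2+18, 7+14, 11+11, 9+7, 14+2, 20+0) = 22
R[7] = max(2+22, 7+18, 11+14, …, 20+2, 26+0) = 26
R[8] = max(2+26, 7+22, 11+18, …, 26+2, 22+0) = 29
R[9] = max(2+29, 7+26, 11+22, …, 22+2, 27+0) = 33
R[10] = max(2+33, 7+29, 11+26, …, 27+2, 29+0) = 37
R[11] = max(2+37, 7+33, 11+29, …, 29+2, 18+0) = 40
One optimal cutting: 7 + 2 + 2 → $26 + $7 + $7 = $40.

40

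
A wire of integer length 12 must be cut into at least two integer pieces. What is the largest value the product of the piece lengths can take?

Let prod[k] be the best product for length k (with at least one cut). For each first piece i, the rest contributes max(k−i, prod[k−i]).
prod[2] = 1·max(1,0) = 1·1 = 1
prod[3] = max(1·2, 2·1) = 2
prod[4] = max(1·3, 2·2, 3·1) = 4
prod[5] = max(1·4, 2·3, 3·2, 4·1) = 6
prod[6] = max(1·6, 2·4, 3·3, 4·2, 5·1) = 9
prod[7] = max(1·9, 2·6, 3·4, 4·3, 5·2, 6·1) = 12
prod[8] = max(1·12, 2·9, 3·6, …, 6·2, 7·1) = 18
prod[9] = max(1·18, 2·12, 3·9, …, 7·2, 8·1) = 27
prod[10] = max(1·27, 2·18, 3·12, …, 8·2, 9·1) = 36
prod[11] = max(1·36, 2·27, 3·18, …, 9·2, 10·1) = 54
prod[12] = max(1·54, 2·36, 3·27, …, 10·2, 11·1) = 81
One optimal split: 3 + 3 + 3 + 3; product 3·3·3·3 = 81.

81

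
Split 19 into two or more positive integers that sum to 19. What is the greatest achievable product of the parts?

972

Let P[k] be the best product for length k (with at least one cut). For each first piece i, the rest contributes max(k−i, P[k−i]).
P[2] = 1×max(1,0) = 1×1 = 1
P[3] = max(1×2, 2×1) = 2
P[4] = max(1×3, 2×2, 3×1) = 4
P[5] = max(1×4, 2×3, 3×2, 4×1) = 6
P[6] = max(1×6, 2×4, 3×3, 4×2, 5×1) = 9
P[7] = max(1×9, 2×6, 3×4, 4×3, 5×2, 6×1) = 12
P[8] = max(1×12, 2×9, 3×6, …, 6×2, 7×1) = 18
P[9] = max(1×18, 2×12, 3×9, …, 7×2, 8×1) = 27
P[10] = max(1×27, 2×18, 3×12, …, 8×2, 9×1) = 36
P[11] = max(1×36, 2×27, 3×18, …, 9×2, 10×1) = 54
P[12] = max(1×54, 2×36, 3×27, …, 10×2, 11×1) = 81
P[13] = max(1×81, 2×54, 3×36, …, 11×2, 12×1) = 108
P[14] = max(1×108, 2×81, 3×54, …, 12×2, 13×1) = 162
P[15] = max(1×162, 2×108, 3×81, …, 13×2, 14×1) = 243
P[16] = max(1×243, 2×162, 3×108, …, 14×2, 15×1) = 324
P[17] = max(1×324, 2×243, 3×162, …, 15×2, 16×1) = 486
P[18] = max(1×486, 2×324, 3×243, …, 16×2, 17×1) = 729
P[19] = max(1×729, 2×486, 3×324, …, 17×2, 18×1) = 972
One optimal split: 3 + 3 + 3 + 3 + 3 + 2 + 2; product 3×3×3×3×3×2×2 = 972.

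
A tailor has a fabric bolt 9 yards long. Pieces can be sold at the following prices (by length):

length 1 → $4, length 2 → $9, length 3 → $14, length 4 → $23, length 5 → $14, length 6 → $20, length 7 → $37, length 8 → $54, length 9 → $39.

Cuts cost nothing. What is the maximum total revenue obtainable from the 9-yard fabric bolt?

58

Let v[k] be the best obtainable value from length k. For each k, try every first piece i and keep the best of price[i] + v[k−i].
v[1] = 4
v[2] = max(4+4, 9+0) = 9
v[3] = max(4+9, 9+4, 14+0) = 14
v[4] = max(4+14, 9+9, 14+4, 23+0) = 23
v[5] = max(4+23, 9+14, 14+9, 23+4, 14+0) = 27
v[6] = max(4+27, 9+23, 14+14, 23+9, 14+4, 20+0) = 32
v[7] = max(4+32, 9+27, 14+23, …, 20+4, 37+0) = 37
v[8] = max(4+37, 9+32, 14+27, …, 37+4, 54+0) = 54
v[9] = max(4+54, 9+37, 14+32, …, 54+4, 39+0) = 58
One optimal cutting: 8 + 1 → $54 + $4 = $58.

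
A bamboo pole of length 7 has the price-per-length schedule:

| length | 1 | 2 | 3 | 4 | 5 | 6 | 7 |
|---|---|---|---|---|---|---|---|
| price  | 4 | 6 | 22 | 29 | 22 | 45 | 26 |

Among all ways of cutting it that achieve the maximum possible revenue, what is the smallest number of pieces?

2

Build r[k] bottom-up: r[k] = max over allowed piece i of (p[i] + r[k−i]).
r[1] = 4
r[2] = max(4+4, 6+0) = 8
r[3] = max(4+8, 6+4, 22+0) = 22
r[4] = max(4+22, 6+8, 22+4, 29+0) = 29
r[5] = max(4+29, 6+22, 22+8, 29+4, 22+0) = 33
r[6] = max(4+33, 6+29, 22+22, 29+8, 22+4, 45+0) = 45
r[7] = max(4+45, 6+33, 22+29, …, 45+4, 26+0) = 51
Maximum revenue is $51.
Now minimize piece count subject to staying optimal: for each k, pieces[k] = 1 + min over i with p[i]+r[k−i]=r[k] of pieces[k−i].
pieces[4] = 1
pieces[5] = 2
pieces[6] = 1
pieces[7] = 2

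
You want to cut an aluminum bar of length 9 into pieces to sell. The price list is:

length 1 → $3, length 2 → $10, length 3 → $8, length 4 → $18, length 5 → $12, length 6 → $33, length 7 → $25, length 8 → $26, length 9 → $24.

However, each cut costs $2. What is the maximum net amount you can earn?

42

Consider every possible first cut. v[k] is the best of p[i]+v[k−i] over all sellable i≤k, charging 2 whenever i<k.
v[1] = 3
v[2] = 10
v[3] = 11  (first piece 1, then v[2]=10)
v[4] = 18  (first piece 2, then v[2]=10)
v[5] = 19  (first piece 1, then v[4]=18)
v[6] = 33
v[7] = 34  (first piece 1, then v[6]=33)
v[8] = 41  (first piece 2, then v[6]=33)
v[9] = 42  (first piece 1, then v[8]=41)
One optimal plan: pieces 6 + 2 + 1 (2 cuts) → $46 − $4 = $42.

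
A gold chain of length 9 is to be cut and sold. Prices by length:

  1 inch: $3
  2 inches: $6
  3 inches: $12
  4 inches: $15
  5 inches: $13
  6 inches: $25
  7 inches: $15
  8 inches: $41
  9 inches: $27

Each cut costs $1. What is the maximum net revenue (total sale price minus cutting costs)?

43

Let v[k] be the best obtainable value from length k. For each k, try every first piece i and keep the best of price[i] + v[k−i] minus the 1 cut fee when i<k.
v[1] = 3
v[2] = 6
v[3] = 12
v[4] = 15
v[5] = 17  (first piece 1, then v[4]=15)
v[6] = 25
v[7] = 27  (first piece 1, then v[6]=25)
v[8] = 41
v[9] = 43  (first piece 1, then v[8]=41)
One optimal plan: pieces 8 + 1 (1 cut) → $44 − $1 = $43.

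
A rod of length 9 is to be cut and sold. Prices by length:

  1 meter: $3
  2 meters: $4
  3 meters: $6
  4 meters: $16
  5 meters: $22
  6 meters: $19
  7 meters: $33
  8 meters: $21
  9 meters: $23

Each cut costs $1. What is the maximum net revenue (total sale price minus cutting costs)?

Let v[k] be the best obtainable value from length k. For each k, try every first piece i and keep the best of price[i] + v[k−i] minus the 1 cut fee when i<k.
v[1] = 3
v[2] = max(3+3-1, 4+0) = 5
v[3] = max(3+5-1, 4+3-1, 6+0) = 7
v[4] = max(3+7-1, 4+5-1, 6+3-1, 16+0) = 16
v[5] = max(3+16-1, 4+7-1, 6+5-1, 16+3-1, 22+0) = 22
v[6] = max(3+22-1, 4+16-1, 6+7-1, 16+5-1, 22+3-1, 19+0) = 24
v[7] = max(3+24-1, 4+22-1, 6+16-1, …, 19+3-1, 33+0) = 33
v[8] = max(3+33-1, 4+24-1, 6+22-1, …, 33+3-1, 21+0) = 35
v[9] = max(3+35-1, 4+33-1, 6+24-1, …, 21+3-1, 23+0) = 37
One optimal plan: pieces 7 + 1 + 1 (2 cuts) → $39 − $2 = $37.

37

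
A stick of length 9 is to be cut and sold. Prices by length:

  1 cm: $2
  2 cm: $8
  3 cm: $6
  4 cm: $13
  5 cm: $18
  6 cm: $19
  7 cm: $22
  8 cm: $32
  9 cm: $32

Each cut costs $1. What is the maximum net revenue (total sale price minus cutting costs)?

Let r[k] be the best obtainable value from length k. For each k, try every first piece i and keep the best of price[i] + r[k−i] minus the 1 cut fee when i<k.
r[1] = 2
r[2] = max(2+2-1, 8+0) = 8
r[3] = max(2+8-1, 8+2-1, 6+0) = 9
r[4] = max(2+9-1, 8+8-1, 6+2-1, 13+0) = 15
r[5] = max(2+15-1, 8+9-1, 6+8-1, 13+2-1, 18+0) = 18
r[6] = max(2+18-1, 8+15-1, 6+9-1, 13+8-1, 18+2-1, 19+0) = 22
r[7] = max(2+22-1, 8+18-1, 6+15-1, …, 19+2-1, 22+0) = 25
r[8] = max(2+25-1, 8+22-1, 6+18-1, …, 22+2-1, 32+0) = 32
r[9] = max(2+32-1, 8+25-1, 6+22-1, …, 32+2-1, 32+0) = 33
One optimal plan: pieces 8 + 1 (1 cut) → $34 − $1 = $33.

33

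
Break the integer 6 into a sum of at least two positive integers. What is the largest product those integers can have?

9

Let m[k] be the best product for length k (with at least one cut). For each first piece i, the rest contributes max(k−i, m[k−i]).
m[2] = 1×max(1,0) = 1×1 = 1
m[3] = max(1×2, 2×1) = 2
m[4] = max(1×3, 2×2, 3×1) = 4
m[5] = max(1×4, 2×3, 3×2, 4×1) = 6
m[6] = max(1×6, 2×4, 3×3, 4×2, 5×1) = 9
One optimal split: 3 + 3; product 3×3 = 9.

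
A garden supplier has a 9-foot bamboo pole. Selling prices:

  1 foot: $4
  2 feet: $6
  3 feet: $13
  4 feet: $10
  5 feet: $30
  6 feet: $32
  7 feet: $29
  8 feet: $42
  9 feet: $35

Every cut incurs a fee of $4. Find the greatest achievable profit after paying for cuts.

42

Let v[k] be the best obtainable value from length k. For each k, try every first piece i and keep the best of price[i] + v[k−i] minus the 4 cut fee when i<k.
v[1] = 4
v[2] = 6
v[3] = 13
v[4] = 13  (first piece 1, then v[3]=13)
v[5] = 30
v[6] = 32
v[7] = 32  (first piece 1, then v[6]=32)
v[8] = 42
v[9] = 42  (first piece 1, then v[8]=42)
One optimal plan: pieces 8 + 1 (1 cut) → $46 − $4 = $42.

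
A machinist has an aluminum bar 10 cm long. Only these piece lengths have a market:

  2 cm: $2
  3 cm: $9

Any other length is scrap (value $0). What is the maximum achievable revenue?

Let r[k] be the best obtainable value from length k. For each k, try every first piece i and keep the best of price[i] + r[k−i].
r[1] = 0
r[2] = 2
r[3] = 9
r[4] = 9
r[5] = 11  (first piece 2, then r[3]=9)
r[6] = 18  (first piece 3, then r[3]=9)
r[7] = 18
r[8] = 20  (first piece 2, then r[6]=18)
r[9] = 27  (first piece 3, then r[6]=18)
r[10] = 27
One optimal cutting: pieces 3 + 3 + 3 with 1 cm of scrap → $27.

27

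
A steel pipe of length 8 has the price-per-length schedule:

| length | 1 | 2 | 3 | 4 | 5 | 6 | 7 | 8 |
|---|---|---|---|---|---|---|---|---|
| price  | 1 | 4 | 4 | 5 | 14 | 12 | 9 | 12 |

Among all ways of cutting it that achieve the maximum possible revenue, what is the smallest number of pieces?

Build r[k] bottom-up: r[k] = max over allowed piece i of (p[i] + r[k−i]).
r[1] = 1
r[2] = max(1+1, 4+0) = 4
r[3] = max(1+4, 4+1, 4+0) = 5
r[4] = max(1+5, 4+4, 4+1, 5+0) = 8
r[5] = max(1+8, 4+5, 4+4, 5+1, 14+0) = 14
r[6] = max(1+14, 4+8, 4+5, 5+4, 14+1, 12+0) = 15
r[7] = max(1+15, 4+14, 4+8, …, 12+1, 9+0) = 18
r[8] = max(1+18, 4+15, 4+14, …, 9+1, 12+0) = 19
Maximum revenue is $19.
Now minimize piece count subject to staying optimal: for each k, pieces[k] = 1 + min over i with p[i]+r[k−i]=r[k] of pieces[k−i].
pieces[5] = 1
pieces[6] = 2
pieces[7] = 2
pieces[8] = 3

3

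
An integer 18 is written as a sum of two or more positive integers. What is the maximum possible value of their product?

Define f[k] = max over 1≤i<k of i · max(k−i, f[k−i]); the inner max lets the remainder stay uncut if that's better.
Small cases: f[2]=1, f[3]=2, f[4]=4, f[5]=6, f[6]=9, f[7]=12, f[8]=18, f[9]=27, f[10]=36.
f[11] = 2·max(9,27) = 2·27 = 54
f[12] = 3·max(9,27) = 3·27 = 81
f[13] = 2·max(11,54) = 2·54 = 108
f[14] = 2·max(12,81) = 2·81 = 162
f[15] = 3·max(12,81) = 3·81 = 243
f[16] = 2·max(14,162) = 2·162 = 324
f[17] = 2·max(15,243) = 2·243 = 486
f[18] = 3·max(15,243) = 3·243 = 729
One optimal split: 3 + 3 + 3 + 3 + 3 + 3; product 3·3·3·3·3·3 = 729.

729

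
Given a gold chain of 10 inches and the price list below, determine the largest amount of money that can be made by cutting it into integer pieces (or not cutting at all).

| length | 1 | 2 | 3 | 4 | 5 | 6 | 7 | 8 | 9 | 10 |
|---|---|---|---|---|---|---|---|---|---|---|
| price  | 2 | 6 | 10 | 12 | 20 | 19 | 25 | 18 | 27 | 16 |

Let r[k] be the best obtainable value from length k. For each k, try every first piece i and keep the best of price[i] + r[k−i].
r[1] = 2
r[2] = 6
r[3] = 10
r[4] = 12  (first piece 1, then r[3]=10)
r[5] = 20
r[6] = 22  (first piece 1, then r[5]=20)
r[7] = 26  (first piece 2, then r[5]=20)
r[8] = 30  (first piece 3, then r[5]=20)
r[9] = 32  (first piece 1, then r[8]=30)
r[10] = 40  (first piece 5, then r[5]=20)
One optimal cutting: 5 + 5 → $20 + $20 = $40.

40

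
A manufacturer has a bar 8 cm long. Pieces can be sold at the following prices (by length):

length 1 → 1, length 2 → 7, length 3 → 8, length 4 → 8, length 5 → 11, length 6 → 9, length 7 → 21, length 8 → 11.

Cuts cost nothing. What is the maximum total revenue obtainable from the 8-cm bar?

Build r[k] bottom-up: r[k] = max over allowed piece i of (p[i] + r[k−i]).
r[1] = 1
r[2] = max(1+1, 7+0) = 7
r[3] = max(1+7, 7+1, 8+0) = 8
r[4] = max(1+8, 7+7, 8+1, 8+0) = 14
r[5] = max(1+14, 7+8, 8+7, 8+1, 11+0) = 15
r[6] = max(1+15, 7+14, 8+8, 8+7, 11+1, 9+0) = 21
r[7] = max(1+21, 7+15, 8+14, …, 9+1, 21+0) = 22
r[8] = max(1+22, 7+21, 8+15, …, 21+1, 11+0) = 28
One optimal cutting: 2 + 2 + 2 + 2 → 7 + 7 + 7 + 7 = 28.

28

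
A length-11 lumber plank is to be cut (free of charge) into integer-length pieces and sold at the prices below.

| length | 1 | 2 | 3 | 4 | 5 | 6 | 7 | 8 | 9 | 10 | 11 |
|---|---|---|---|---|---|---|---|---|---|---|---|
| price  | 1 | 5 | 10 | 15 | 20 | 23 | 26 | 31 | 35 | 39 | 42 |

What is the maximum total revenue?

Build best[k] bottom-up: best[k] = max over allowed piece i of (p[i] + best[k−i]).
best[1] = 1
best[2] = 5
best[3] = 10
best[4] = 15
best[5] = 20
best[6] = 23
best[7] = 26
best[8] = 31
best[9] = 35  (first piece 4, then best[5]=20)
best[10] = 40  (first piece 5, then best[5]=20)
best[11] = 43  (first piece 5, then best[6]=23)
One optimal cutting: 6 + 5 → $23 + $20 = $43.

43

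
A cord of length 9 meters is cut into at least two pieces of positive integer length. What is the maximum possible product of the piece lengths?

Fill m[k] for k=2..9: at each k try every first piece i and multiply by the better of (k−i) uncut or m[k−i].
m[2] = 1×max(1,0) = 1×1 = 1
m[3] = max(1×2, 2×1) = 2
m[4] = max(1×3, 2×2, 3×1) = 4
m[5] = max(1×4, 2×3, 3×2, 4×1) = 6
m[6] = max(1×6, 2×4, 3×3, 4×2, 5×1) = 9
m[7] = max(1×9, 2×6, 3×4, 4×3, 5×2, 6×1) = 12
m[8] = max(1×12, 2×9, 3×6, …, 6×2, 7×1) = 18
m[9] = max(1×18, 2×12, 3×9, …, 7×2, 8×1) = 27
One optimal split: 3 + 3 + 3; product 3×3×3 = 27.

27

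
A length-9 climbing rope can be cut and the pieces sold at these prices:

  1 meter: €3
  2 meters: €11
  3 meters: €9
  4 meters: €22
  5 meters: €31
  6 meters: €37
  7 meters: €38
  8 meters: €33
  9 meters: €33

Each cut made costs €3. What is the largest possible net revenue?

Let net[k] be the best obtainable value from length k. For each k, try every first piece i and keep the best of price[i] + net[k−i] minus the 3 cut fee when i<k.
net[1] = 3
net[2] = max(3+3-3, 11+0) = 11
net[3] = max(3+11-3, 11+3-3, 9+0) = 11
net[4] = max(3+11-3, 11+11-3, 9+3-3, 22+0) = 22
net[5] = max(3+22-3, 11+11-3, 9+11-3, 22+3-3, 31+0) = 31
net[6] = max(3+31-3, 11+22-3, 9+11-3, 22+11-3, 31+3-3, 37+0) = 37
net[7] = max(3+37-3, 11+31-3, 9+22-3, …, 37+3-3, 38+0) = 39
net[8] = max(3+39-3, 11+37-3, 9+31-3, …, 38+3-3, 33+0) = 45
net[9] = max(3+45-3, 11+39-3, 9+37-3, …, 33+3-3, 33+0) = 50
One optimal plan: pieces 5 + 4 (1 cut) → €53 − €3 = €50.

50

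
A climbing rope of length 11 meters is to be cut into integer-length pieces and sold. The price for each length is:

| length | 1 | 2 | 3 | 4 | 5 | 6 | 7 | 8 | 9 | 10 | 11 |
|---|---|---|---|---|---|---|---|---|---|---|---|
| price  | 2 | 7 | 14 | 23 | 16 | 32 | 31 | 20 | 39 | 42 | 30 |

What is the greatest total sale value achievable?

Let R[k] be the best obtainable value from length k. For each k, try every first piece i and keep the best of price[i] + R[k−i].
R[1] = 2
R[2] = 7
R[3] = 14
R[4] = 23
R[5] = 25  (first piece 1, then R[4]=23)
R[6] = 32
R[7] = 37  (first piece 3, then R[4]=23)
R[8] = 46  (first piece 4, then R[4]=23)
R[9] = 48  (first piece 1, then R[8]=46)
R[10] = 55  (first piece 4, then R[6]=32)
R[11] = 60  (first piece 3, then R[8]=46)
One optimal cutting: 4 + 4 + 3 → €23 + €23 + €14 = €60.

60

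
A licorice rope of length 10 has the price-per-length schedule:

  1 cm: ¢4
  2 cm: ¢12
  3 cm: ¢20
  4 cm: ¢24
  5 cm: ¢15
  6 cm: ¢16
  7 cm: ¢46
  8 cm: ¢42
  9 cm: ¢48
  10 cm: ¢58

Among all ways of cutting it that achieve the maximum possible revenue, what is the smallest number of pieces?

2

Let r[k] be the best obtainable value from length k. For each k, try every first piece i and keep the best of price[i] + r[k−i].
r[1] = 4
r[2] = 12
r[3] = 20
r[4] = 24  (first piece 1, then r[3]=20)
r[5] = 32  (first piece 2, then r[3]=20)
r[6] = 40  (first piece 3, then r[3]=20)
r[7] = 46
r[8] = 52  (first piece 2, then r[6]=40)
r[9] = 60  (first piece 3, then r[6]=40)
r[10] = 66  (first piece 3, then r[7]=46)
Maximum revenue is ¢66.
Now minimize piece count subject to staying optimal: for each k, pieces[k] = 1 + min over i with p[i]+r[k−i]=r[k] of pieces[k−i].
pieces[7] = 1
pieces[8] = 3
pieces[9] = 3
pieces[10] = 2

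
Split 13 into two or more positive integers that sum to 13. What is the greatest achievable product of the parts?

Fill g[k] for k=2..13: at each k try every first piece i and multiply by the better of (k−i) uncut or g[k−i].
Small cases: g[2]=1, g[3]=2, g[4]=4, g[5]=6.
g[6] = 3·max(3,2) = 3·3 = 9
g[7] = 2·max(5,6) = 2·6 = 12
g[8] = 2·max(6,9) = 2·9 = 18
g[9] = 3·max(6,9) = 3·9 = 27
g[10] = 2·max(8,18) = 2·18 = 36
g[11] = 2·max(9,27) = 2·27 = 54
g[12] = 3·max(9,27) = 3·27 = 81
g[13] = 2·max(11,54) = 2·54 = 108
One optimal split: 3 + 3 + 3 + 2 + 2; product 3·3·3·2·2 = 108.

108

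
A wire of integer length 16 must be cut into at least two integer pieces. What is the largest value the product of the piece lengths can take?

324

Fill g[k] for k=2..16: at each k try every first piece i and multiply by the better of (k−i) uncut or g[k−i].
Small cases: g[2]=1, g[3]=2, g[4]=4, g[5]=6, g[6]=9, g[7]=12, g[8]=18, g[9]=27.
g[10] = max(1*27, 2*18, 3*12, …, 8*2, 9*1) = 36
g[11] = max(1*36, 2*27, 3*18, …, 9*2, 10*1) = 54
g[12] = max(1*54, 2*36, 3*27, …, 10*2, 11*1) = 81
g[13] = max(1*81, 2*54, 3*36, …, 11*2, 12*1) = 108
g[14] = max(1*108, 2*81, 3*54, …, 12*2, 13*1) = 162
g[15] = max(1*162, 2*108, 3*81, …, 13*2, 14*1) = 243
g[16] = max(1*243, 2*162, 3*108, …, 14*2, 15*1) = 324
One optimal split: 3 + 3 + 3 + 3 + 2 + 2; product 3*3*3*3*2*2 = 324.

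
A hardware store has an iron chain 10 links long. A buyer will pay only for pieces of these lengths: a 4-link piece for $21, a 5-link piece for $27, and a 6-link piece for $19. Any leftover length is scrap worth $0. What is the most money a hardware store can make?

54

Build f[k] bottom-up: f[k] = max over allowed piece i of (p[i] + f[k−i]).
f[1] = 0
f[2] = 0
f[3] = 0
f[4] = 21
f[5] = max(21+0, 27+0) = 27
f[6] = max(21+0, 27+0, 19+0) = 27
f[7] = max(21+0, 27+0, 19+0) = 27
f[8] = max(21+21, 27+0, 19+0) = 42
f[9] = max(21+27, 27+21, 19+0) = 48
f[10] = max(21+27, 27+27, 19+21) = 54
One optimal cutting: 5 + 5 → $54.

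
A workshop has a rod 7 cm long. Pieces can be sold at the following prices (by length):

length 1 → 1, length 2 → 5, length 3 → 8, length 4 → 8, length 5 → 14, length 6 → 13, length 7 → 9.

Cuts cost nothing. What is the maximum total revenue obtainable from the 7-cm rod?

Consider every possible first cut. v[k] is the best of p[i]+v[k−i] over all sellable i≤k.
v[1] = 1
v[2] = max(1+1, 5+0) = 5
v[3] = max(1+5, 5+1, 8+0) = 8
v[4] = max(1+8, 5+5, 8+1, 8+0) = 10
v[5] = max(1+10, 5+8, 8+5, 8+1, 14+0) = 14
v[6] = max(1+14, 5+10, 8+8, 8+5, 14+1, 13+0) = 16
v[7] = max(1+16, 5+14, 8+10, …, 13+1, 9+0) = 19
One optimal cutting: 5 + 2 → 14 + 5 = 19.

19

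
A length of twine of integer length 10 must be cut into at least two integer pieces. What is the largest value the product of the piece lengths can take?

Fill P[k] for k=2..10: at each k try every first piece i and multiply by the better of (k−i) uncut or P[k−i].
P[2] = 1×max(1,0) = 1×1 = 1
P[3] = 1×max(2,1) = 1×2 = 2
P[4] = 2×max(2,1) = 2×2 = 4
P[5] = 2×max(3,2) = 2×3 = 6
P[6] = 3×max(3,2) = 3×3 = 9
P[7] = 2×max(5,6) = 2×6 = 12
P[8] = 2×max(6,9) = 2×9 = 18
P[9] = 3×max(6,9) = 3×9 = 27
P[10] = 2×max(8,18) = 2×18 = 36
One optimal split: 3 + 3 + 2 + 2; product 3×3×2×2 = 36.

36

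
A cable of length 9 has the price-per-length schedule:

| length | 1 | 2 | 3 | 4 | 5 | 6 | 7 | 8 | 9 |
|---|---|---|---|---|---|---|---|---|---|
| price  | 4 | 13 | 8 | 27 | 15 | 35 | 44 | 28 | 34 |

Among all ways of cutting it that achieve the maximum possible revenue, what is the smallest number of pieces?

Consider every possible first cut. r[k] is the best of p[i]+r[k−i] over all sellable i≤k.
r[1] = 4
r[2] = 13
r[3] = 17  (first piece 1, then r[2]=13)
r[4] = 27
r[5] = 31  (first piece 1, then r[4]=27)
r[6] = 40  (first piece 2, then r[4]=27)
r[7] = 44  (first piece 1, then r[6]=40)
r[8] = 54  (first piece 4, then r[4]=27)
r[9] = 58  (first piece 1, then r[8]=54)
Maximum revenue is 58.
Now minimize piece count subject to staying optimal: for each k, pieces[k] = 1 + min over i with p[i]+r[k−i]=r[k] of pieces[k−i].
pieces[6] = 2
pieces[7] = 1
pieces[8] = 2
pieces[9] = 3

3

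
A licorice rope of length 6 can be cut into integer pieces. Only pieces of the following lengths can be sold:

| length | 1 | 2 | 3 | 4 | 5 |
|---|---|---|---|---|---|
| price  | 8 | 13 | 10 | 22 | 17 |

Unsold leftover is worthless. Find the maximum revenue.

48

Build f[k] bottom-up: f[k] = max over allowed piece i of (p[i] + f[k−i]).
f[1] = 8
f[2] = 16  (first piece 1, then f[1]=8)
f[3] = 24  (first piece 1, then f[2]=16)
f[4] = 32  (first piece 1, then f[3]=24)
f[5] = 40  (first piece 1, then f[4]=32)
f[6] = 48  (first piece 1, then f[5]=40)
One optimal cutting: 1 + 1 + 1 + 1 + 1 + 1 → ¢48.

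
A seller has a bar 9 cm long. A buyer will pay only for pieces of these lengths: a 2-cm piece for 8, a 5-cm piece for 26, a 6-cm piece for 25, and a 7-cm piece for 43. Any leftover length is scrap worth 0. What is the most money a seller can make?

51

Consider every possible first cut. best[k] is the best of p[i]+best[k−i] over all sellable i≤k.
best[1] = 0
best[2] = 8
best[3] = 8
best[4] = 16  (first piece 2, then best[2]=8)
best[5] = 26
best[6] = 26
best[7] = 43
best[8] = 43
best[9] = 51  (first piece 2, then best[7]=43)
One optimal cutting: 7 + 2 → 51.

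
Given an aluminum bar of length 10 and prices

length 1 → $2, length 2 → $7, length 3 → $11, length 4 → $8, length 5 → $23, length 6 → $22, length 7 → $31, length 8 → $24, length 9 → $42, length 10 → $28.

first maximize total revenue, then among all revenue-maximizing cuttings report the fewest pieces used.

2

Consider every possible first cut. r[k] is the best of p[i]+r[k−i] over all sellable i≤k.
r[1] = 2
r[2] = max(2+2, 7+0) = 7
r[3] = max(2+7, 7+2, 11+0) = 11
r[4] = max(2+11, 7+7, 11+2, 8+0) = 14
r[5] = max(2+14, 7+11, 11+7, 8+2, 23+0) = 23
r[6] = max(2+23, 7+14, 11+11, 8+7, 23+2, 22+0) = 25
r[7] = max(2+25, 7+23, 11+14, …, 22+2, 31+0) = 31
r[8] = max(2+31, 7+25, 11+23, …, 31+2, 24+0) = 34
r[9] = max(2+34, 7+31, 11+25, …, 24+2, 42+0) = 42
r[10] = max(2+42, 7+34, 11+31, …, 42+2, 28+0) = 46
Maximum revenue is $46.
Now minimize piece count subject to staying optimal: for each k, pieces[k] = 1 + min over i with p[i]+r[k−i]=r[k] of pieces[k−i].
pieces[7] = 1
pieces[8] = 2
pieces[9] = 1
pieces[10] = 2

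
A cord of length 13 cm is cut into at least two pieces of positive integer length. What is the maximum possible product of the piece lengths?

108

Let f[k] be the best product for length k (with at least one cut). For each first piece i, the rest contributes max(k−i, f[k−i]).
f[2] = 1*max(1,0) = 1*1 = 1
f[3] = 1*max(2,1) = 1*2 = 2
f[4] = 2*max(2,1) = 2*2 = 4
f[5] = 2*max(3,2) = 2*3 = 6
f[6] = 3*max(3,2) = 3*3 = 9
f[7] = 2*max(5,6) = 2*6 = 12
f[8] = 2*max(6,9) = 2*9 = 18
f[9] = 3*max(6,9) = 3*9 = 27
f[10] = 2*max(8,18) = 2*18 = 36
f[11] = 2*max(9,27) = 2*27 = 54
f[12] = 3*max(9,27) = 3*27 = 81
f[13] = 2*max(11,54) = 2*54 = 108
One optimal split: 3 + 3 + 3 + 2 + 2; product 3*3*3*2*2 = 108.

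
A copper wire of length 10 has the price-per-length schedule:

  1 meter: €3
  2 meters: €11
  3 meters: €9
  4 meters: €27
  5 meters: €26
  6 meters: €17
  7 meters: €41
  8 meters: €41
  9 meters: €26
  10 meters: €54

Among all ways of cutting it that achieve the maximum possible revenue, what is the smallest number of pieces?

3

Build r[k] bottom-up: r[k] = max over allowed piece i of (p[i] + r[k−i]).
r[1] = 3
r[2] = 11
r[3] = 14  (first piece 1, then r[2]=11)
r[4] = 27
r[5] = 30  (first piece 1, then r[4]=27)
r[6] = 38  (first piece 2, then r[4]=27)
r[7] = 41  (first piece 1, then r[6]=38)
r[8] = 54  (first piece 4, then r[4]=27)
r[9] = 57  (first piece 1, then r[8]=54)
r[10] = 65  (first piece 2, then r[8]=54)
Maximum revenue is €65.
Now minimize piece count subject to staying optimal: for each k, pieces[k] = 1 + min over i with p[i]+r[k−i]=r[k] of pieces[k−i].
pieces[7] = 1
pieces[8] = 2
pieces[9] = 3
pieces[10] = 3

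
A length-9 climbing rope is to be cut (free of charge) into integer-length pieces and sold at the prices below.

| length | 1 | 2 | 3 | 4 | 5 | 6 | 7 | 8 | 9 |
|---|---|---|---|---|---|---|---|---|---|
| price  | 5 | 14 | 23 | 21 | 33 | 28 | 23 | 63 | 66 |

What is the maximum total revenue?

Build v[k] bottom-up: v[k] = max over allowed piece i of (p[i] + v[k−i]).
v[1] = 5
v[2] = max(5+5, 14+0) = 14
v[3] = max(5+14, 14+5, 23+0) = 23
v[4] = max(5+23, 14+14, 23+5, 21+0) = 28
v[5] = max(5+28, 14+23, 23+14, 21+5, 33+0) = 37
v[6] = max(5+37, 14+28, 23+23, 21+14, 33+5, 28+0) = 46
v[7] = max(5+46, 14+37, 23+28, …, 28+5, 23+0) = 51
v[8] = max(5+51, 14+46, 23+37, …, 23+5, 63+0) = 63
v[9] = max(5+63, 14+51, 23+46, …, 63+5, 66+0) = 69
One optimal cutting: 3 + 3 + 3 → €23 + €23 + €23 = €69.

69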